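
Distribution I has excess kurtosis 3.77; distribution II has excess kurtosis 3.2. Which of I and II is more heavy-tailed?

I

Higher excess kurtosis ⇒ heavier tails relative to the normal distribution.
3.77 vs 3.2: the larger is 3.77, so I has heavier tails.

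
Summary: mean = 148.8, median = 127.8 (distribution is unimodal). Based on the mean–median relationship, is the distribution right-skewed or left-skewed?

mean − median = 148.8 − 127.8 = 21.0
mean > median ⇒ the longer tail is on the right ⇒ right-skewed (positively skewed).

right-skewed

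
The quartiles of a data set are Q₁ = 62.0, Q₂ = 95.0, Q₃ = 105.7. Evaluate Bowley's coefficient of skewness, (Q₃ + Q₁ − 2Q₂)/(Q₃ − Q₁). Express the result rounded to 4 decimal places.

-0.5103

numerator: Q₃ + Q₁ − 2Q₂ = 105.7 + 62.0 − 2×95.0 = -22.3000
denominator: Q₃ − Q₁ = 105.7 − 62.0 = 43.7000
Bowley skewness = -22.3000 / 43.7000 ≈ -0.5103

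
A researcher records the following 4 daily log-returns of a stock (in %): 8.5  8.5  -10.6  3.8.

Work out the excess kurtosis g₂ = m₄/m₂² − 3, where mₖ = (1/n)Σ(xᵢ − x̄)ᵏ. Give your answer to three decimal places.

x̄ = 2.5500
Σ(xᵢ − x̄)² = 245.2900 ⇒ m₂ = 61.32250
Σ(xᵢ − x̄)⁴ = 32411.3064 ⇒ m₄ = 8102.82661
m₂² = 3760.44901
g₂ = m₄/m₂² − 3 = 2.15475 − 3 ≈ -0.845

-0.845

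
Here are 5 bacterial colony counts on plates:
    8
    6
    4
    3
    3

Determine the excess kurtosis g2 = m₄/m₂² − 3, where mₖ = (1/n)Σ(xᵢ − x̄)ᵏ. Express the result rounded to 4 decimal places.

-1.1845

x̄ = 4.8000
Σ(xᵢ − x̄)² = 18.8000 ⇒ m₂ = 3.76000
Σ(xᵢ − x̄)⁴ = 128.3360 ⇒ m₄ = 25.66720
m₂² = 14.13760
g2 = m₄/m₂² − 3 = 1.81553 − 3 ≈ -1.1845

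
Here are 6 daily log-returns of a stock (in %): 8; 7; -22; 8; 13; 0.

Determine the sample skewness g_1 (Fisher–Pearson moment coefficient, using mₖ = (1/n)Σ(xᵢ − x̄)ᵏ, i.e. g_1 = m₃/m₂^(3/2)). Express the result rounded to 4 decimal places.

x̄ = (8 + 7 - 22 + 8 + 13 + 0) / 6 = 2.3333
deviations (xᵢ − x̄): 5.6667, 4.6667, -24.3333, 5.6667, 10.6667, -2.3333
Σ(xᵢ − x̄)² = 797.3333 ⇒ m₂ = 797.3333/6 = 132.88889
Σ(xᵢ − x̄)³ = -12741.5556 ⇒ m₃ = -12741.5556/6 = -2123.59259
m₂^(3/2) = 132.88889^(1.5) = 1531.90913
g_1 = m₃ / m₂^(3/2) = -2123.59259 / 1531.90913 ≈ -1.3862

-1.3862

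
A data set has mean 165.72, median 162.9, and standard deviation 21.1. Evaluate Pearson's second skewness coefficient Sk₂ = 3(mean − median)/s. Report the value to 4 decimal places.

Sk₂ = 3(165.72 − 162.9) / 21.1 = 3 × 2.8200 / 21.1
    = 8.4600 / 21.1 ≈ 0.4009

0.4009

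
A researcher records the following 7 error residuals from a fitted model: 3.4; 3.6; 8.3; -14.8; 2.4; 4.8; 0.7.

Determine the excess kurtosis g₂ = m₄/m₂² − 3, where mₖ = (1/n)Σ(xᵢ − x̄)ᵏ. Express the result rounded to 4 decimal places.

1.3467

x̄ = 1.2000
Σ(xᵢ − x̄)² = 331.6600 ⇒ m₂ = 47.38000
Σ(xᵢ − x̄)⁴ = 68303.8690 ⇒ m₄ = 9757.69557
m₂² = 2244.86440
g₂ = m₄/m₂² − 3 = 4.34667 − 3 ≈ 1.3467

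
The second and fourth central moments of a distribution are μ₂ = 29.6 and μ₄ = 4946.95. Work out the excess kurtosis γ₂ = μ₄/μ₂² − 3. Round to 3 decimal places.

2.646

μ₂² = 29.6² = 876.16000
μ₄/μ₂² = 4946.95 / 876.16000 = 5.64617
γ₂ = 5.64617 − 3 ≈ 2.646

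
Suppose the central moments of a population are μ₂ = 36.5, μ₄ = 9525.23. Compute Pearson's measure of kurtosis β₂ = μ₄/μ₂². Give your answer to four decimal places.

7.1497

μ₂² = 36.5² = 1332.25000
μ₄/μ₂² = 9525.23 / 1332.25000 = 7.14973
β₂ ≈ 7.1497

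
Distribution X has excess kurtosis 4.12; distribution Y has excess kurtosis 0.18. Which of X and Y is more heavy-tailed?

Higher excess kurtosis ⇒ heavier tails relative to the normal distribution.
4.12 vs 0.18: the larger is 4.12, so X has heavier tails.

X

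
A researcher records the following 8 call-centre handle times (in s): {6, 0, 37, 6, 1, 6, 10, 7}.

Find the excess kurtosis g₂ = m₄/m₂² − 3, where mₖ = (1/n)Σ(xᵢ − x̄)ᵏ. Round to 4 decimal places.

x̄ = 9.1250
Σ(xᵢ − x̄)² = 960.8750 ⇒ m₂ = 120.10938
Σ(xᵢ − x̄)⁴ = 615351.5879 ⇒ m₄ = 76918.94849
m₂² = 14426.26196
g₂ = m₄/m₂² − 3 = 5.33187 − 3 ≈ 2.3319

2.3319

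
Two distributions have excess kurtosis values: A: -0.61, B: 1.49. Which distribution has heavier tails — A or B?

B

Higher excess kurtosis ⇒ heavier tails relative to the normal distribution.
-0.61 vs 1.49: the larger is 1.49, so B has heavier tails. (B is leptokurtic — heavier-than-normal tails; the other is platykurtic.)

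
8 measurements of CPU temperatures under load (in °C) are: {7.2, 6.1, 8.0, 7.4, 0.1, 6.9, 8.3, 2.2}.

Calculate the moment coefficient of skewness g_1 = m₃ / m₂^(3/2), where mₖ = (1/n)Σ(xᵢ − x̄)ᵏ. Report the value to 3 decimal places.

-1.107

x̄ = (7.2 + 6.1 + 8.0 + 7.4 + 0.1 + 6.9 + 8.3 + 2.2) / 8 = 5.7750
deviations (xᵢ − x̄): 1.4250, 0.3250, 2.2250, 1.6250, -5.6750, 1.1250, 2.5250, -3.5750
Σ(xᵢ − x̄)² = 62.3550 ⇒ m₂ = 62.3550/8 = 7.79438
Σ(xᵢ − x̄)³ = -192.7013 ⇒ m₃ = -192.7013/8 = -24.08766
m₂^(3/2) = 7.79438^(1.5) = 21.76065
g_1 = m₃ / m₂^(3/2) = -24.08766 / 21.76065 ≈ -1.107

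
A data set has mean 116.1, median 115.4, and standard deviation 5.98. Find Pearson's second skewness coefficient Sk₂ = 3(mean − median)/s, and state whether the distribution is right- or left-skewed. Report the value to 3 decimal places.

0.351, right-skewed

Sk₂ = 3(116.1 − 115.4) / 5.98 = 3 × 0.7000 / 5.98
    = 2.1000 / 5.98 ≈ 0.351
Sk₂ > 0 ⇒ mean > median ⇒ right-skewed (positive skew).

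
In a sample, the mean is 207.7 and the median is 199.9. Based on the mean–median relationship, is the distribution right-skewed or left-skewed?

mean − median = 207.7 − 199.9 = 7.8
mean > median ⇒ the longer tail is on the right ⇒ right-skewed (positively skewed).

right-skewed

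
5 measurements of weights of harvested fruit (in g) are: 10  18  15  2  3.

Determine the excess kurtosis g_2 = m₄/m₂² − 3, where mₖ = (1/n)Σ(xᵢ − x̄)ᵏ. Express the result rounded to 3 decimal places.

x̄ = 9.6000
Σ(xᵢ − x̄)² = 201.2000 ⇒ m₂ = 40.24000
Σ(xᵢ − x̄)⁴ = 11062.7360 ⇒ m₄ = 2212.54720
m₂² = 1619.25760
g_2 = m₄/m₂² − 3 = 1.36640 − 3 ≈ -1.634

-1.634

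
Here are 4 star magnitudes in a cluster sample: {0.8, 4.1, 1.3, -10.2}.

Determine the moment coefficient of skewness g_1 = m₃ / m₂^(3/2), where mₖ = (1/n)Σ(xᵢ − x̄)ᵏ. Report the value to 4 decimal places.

-0.9654

x̄ = (0.8 + 4.1 + 1.3 - 10.2) / 4 = -1.0000
deviations (xᵢ − x̄): 1.8000, 5.1000, 2.3000, -9.2000
Σ(xᵢ − x̄)² = 119.1800 ⇒ m₂ = 119.1800/4 = 29.79500
Σ(xᵢ − x̄)³ = -628.0380 ⇒ m₃ = -628.0380/4 = -157.00950
m₂^(3/2) = 29.79500^(1.5) = 162.63540
g_1 = m₃ / m₂^(3/2) = -157.00950 / 162.63540 ≈ -0.9654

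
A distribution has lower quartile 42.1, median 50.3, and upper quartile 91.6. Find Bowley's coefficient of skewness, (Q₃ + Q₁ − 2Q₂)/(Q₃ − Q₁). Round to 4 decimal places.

0.6687

numerator: Q₃ + Q₁ − 2Q₂ = 91.6 + 42.1 − 2×50.3 = 33.1000
denominator: Q₃ − Q₁ = 91.6 − 42.1 = 49.5000
Bowley skewness = 33.1000 / 49.5000 ≈ 0.6687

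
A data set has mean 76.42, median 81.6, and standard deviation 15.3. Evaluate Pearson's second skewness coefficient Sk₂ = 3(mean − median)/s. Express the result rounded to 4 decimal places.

-1.0157

Sk₂ = 3(76.42 − 81.6) / 15.3 = 3 × -5.1800 / 15.3
    = -15.5400 / 15.3 ≈ -1.0157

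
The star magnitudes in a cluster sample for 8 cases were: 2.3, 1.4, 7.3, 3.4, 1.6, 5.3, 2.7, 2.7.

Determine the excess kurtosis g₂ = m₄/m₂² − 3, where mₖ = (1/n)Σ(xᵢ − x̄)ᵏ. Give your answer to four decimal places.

x̄ = 3.3375
Σ(xᵢ − x̄)² = 28.2188 ⇒ m₂ = 3.52734
Σ(xᵢ − x̄)⁴ = 286.0621 ⇒ m₄ = 35.75776
m₂² = 12.44215
g₂ = m₄/m₂² − 3 = 2.87392 − 3 ≈ -0.1261

-0.1261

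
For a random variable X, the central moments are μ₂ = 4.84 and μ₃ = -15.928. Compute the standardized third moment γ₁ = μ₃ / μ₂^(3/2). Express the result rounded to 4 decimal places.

σ = √μ₂ = √4.84 = 2.20000
σ³ = μ₂^(3/2) = 10.64800
γ₁ = μ₃/σ³ = -15.928 / 10.64800 ≈ -1.4959

-1.4959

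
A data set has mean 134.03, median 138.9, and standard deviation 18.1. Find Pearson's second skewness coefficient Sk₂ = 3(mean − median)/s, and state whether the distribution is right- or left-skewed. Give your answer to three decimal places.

-0.807, left-skewed

Sk₂ = 3(134.03 − 138.9) / 18.1 = 3 × -4.8700 / 18.1
    = -14.6100 / 18.1 ≈ -0.807
Sk₂ < 0 ⇒ mean < median ⇒ left-skewed (negative skew).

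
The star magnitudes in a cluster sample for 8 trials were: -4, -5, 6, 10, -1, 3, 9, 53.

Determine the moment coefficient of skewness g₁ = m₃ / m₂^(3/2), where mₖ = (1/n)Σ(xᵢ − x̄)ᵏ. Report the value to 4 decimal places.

x̄ = (-4 - 5 + 6 + 10 - 1 + 3 + 9 + 53) / 8 = 8.8750
deviations (xᵢ − x̄): -12.8750, -13.8750, -2.8750, 1.1250, -9.8750, -5.8750, 0.1250, 44.1250
Σ(xᵢ − x̄)² = 2446.8750 ⇒ m₂ = 2446.8750/8 = 305.85938
Σ(xᵢ − x̄)³ = 79918.5938 ⇒ m₃ = 79918.5938/8 = 9989.82422
m₂^(3/2) = 305.85938^(1.5) = 5349.12436
g₁ = m₃ / m₂^(3/2) = 9989.82422 / 5349.12436 ≈ 1.8676

1.8676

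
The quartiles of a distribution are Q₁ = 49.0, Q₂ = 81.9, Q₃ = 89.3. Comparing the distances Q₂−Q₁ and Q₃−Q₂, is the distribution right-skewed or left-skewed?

left-skewed

Q₂ − Q₁ = 32.9;  Q₃ − Q₂ = 7.4
Q₂ − Q₁ > Q₃ − Q₂ ⇒ the lower half is more spread out ⇒ left-skewed.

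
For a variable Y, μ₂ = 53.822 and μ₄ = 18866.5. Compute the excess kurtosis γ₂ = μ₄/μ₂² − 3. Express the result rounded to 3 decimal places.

μ₂² = 53.822² = 2896.80768
μ₄/μ₂² = 18866.5 / 2896.80768 = 6.51286
γ₂ = 6.51286 − 3 ≈ 3.513

3.513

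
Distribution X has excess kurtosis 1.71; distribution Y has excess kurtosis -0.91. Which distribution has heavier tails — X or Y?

Higher excess kurtosis ⇒ heavier tails relative to the normal distribution.
1.71 vs -0.91: the larger is 1.71, so X has heavier tails. (X is leptokurtic — heavier-than-normal tails; the other is platykurtic.)

X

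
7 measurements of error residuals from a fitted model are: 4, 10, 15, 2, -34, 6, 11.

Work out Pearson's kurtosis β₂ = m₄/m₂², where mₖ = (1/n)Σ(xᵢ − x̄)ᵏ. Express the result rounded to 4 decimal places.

x̄ = 2.0000
Σ(xᵢ − x̄)² = 1630.0000 ⇒ m₂ = 232.85714
Σ(xᵢ − x̄)⁴ = 1719106.0000 ⇒ m₄ = 245586.57143
m₂² = 54222.44898
β₂ = m₄/m₂² = 245586.57143 / 54222.44898 ≈ 4.5292

4.5292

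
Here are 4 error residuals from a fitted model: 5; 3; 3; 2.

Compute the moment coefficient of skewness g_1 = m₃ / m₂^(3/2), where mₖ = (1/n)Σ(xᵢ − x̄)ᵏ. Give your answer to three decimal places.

0.652

x̄ = (5 + 3 + 3 + 2) / 4 = 3.2500
deviations (xᵢ − x̄): 1.7500, -0.2500, -0.2500, -1.2500
Σ(xᵢ − x̄)² = 4.7500 ⇒ m₂ = 4.7500/4 = 1.18750
Σ(xᵢ − x̄)³ = 3.3750 ⇒ m₃ = 3.3750/4 = 0.84375
m₂^(3/2) = 1.18750^(1.5) = 1.29405
g_1 = m₃ / m₂^(3/2) = 0.84375 / 1.29405 ≈ 0.652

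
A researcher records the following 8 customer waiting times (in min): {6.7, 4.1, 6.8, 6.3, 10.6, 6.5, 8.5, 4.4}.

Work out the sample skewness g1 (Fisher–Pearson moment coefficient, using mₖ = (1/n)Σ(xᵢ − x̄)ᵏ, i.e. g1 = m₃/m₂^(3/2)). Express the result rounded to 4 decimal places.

0.5302

x̄ = (6.7 + 4.1 + 6.8 + 6.3 + 10.6 + 6.5 + 8.5 + 4.4) / 8 = 6.7375
deviations (xᵢ − x̄): -0.0375, -2.6375, 0.0625, -0.4375, 3.8625, -0.2375, 1.7625, -2.3375
Σ(xᵢ − x̄)² = 30.6987 ⇒ m₂ = 30.6987/8 = 3.83734
Σ(xᵢ − x̄)³ = 31.8830 ⇒ m₃ = 31.8830/8 = 3.98537
m₂^(3/2) = 3.83734^(1.5) = 7.51703
g1 = m₃ / m₂^(3/2) = 3.98537 / 7.51703 ≈ 0.5302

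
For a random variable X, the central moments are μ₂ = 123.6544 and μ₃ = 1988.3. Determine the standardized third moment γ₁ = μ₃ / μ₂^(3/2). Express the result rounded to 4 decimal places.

1.4460

σ = √μ₂ = √123.6544 = 11.12000
σ³ = μ₂^(3/2) = 1375.03693
γ₁ = μ₃/σ³ = 1988.3 / 1375.03693 ≈ 1.4460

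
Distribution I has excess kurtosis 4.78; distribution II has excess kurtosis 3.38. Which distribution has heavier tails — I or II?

I

Higher excess kurtosis ⇒ heavier tails relative to the normal distribution.
4.78 vs 3.38: the larger is 4.78, so I has heavier tails.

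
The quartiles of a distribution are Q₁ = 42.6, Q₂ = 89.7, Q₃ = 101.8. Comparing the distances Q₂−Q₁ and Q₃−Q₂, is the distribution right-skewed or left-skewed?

Q₂ − Q₁ = 47.1;  Q₃ − Q₂ = 12.1
Q₂ − Q₁ > Q₃ − Q₂ ⇒ the lower half is more spread out ⇒ left-skewed.

left-skewed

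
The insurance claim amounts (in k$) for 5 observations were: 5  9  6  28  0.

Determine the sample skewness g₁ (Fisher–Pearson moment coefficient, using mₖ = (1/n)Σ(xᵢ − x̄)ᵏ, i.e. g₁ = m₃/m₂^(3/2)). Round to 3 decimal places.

1.159

x̄ = (5 + 9 + 6 + 28 + 0) / 5 = 9.6000
deviations (xᵢ − x̄): -4.6000, -0.6000, -3.6000, 18.4000, -9.6000
Σ(xᵢ − x̄)² = 465.2000 ⇒ m₂ = 465.2000/5 = 93.04000
Σ(xᵢ − x̄)³ = 5200.5600 ⇒ m₃ = 5200.5600/5 = 1040.11200
m₂^(3/2) = 93.04000^(1.5) = 897.43820
g₁ = m₃ / m₂^(3/2) = 1040.11200 / 897.43820 ≈ 1.159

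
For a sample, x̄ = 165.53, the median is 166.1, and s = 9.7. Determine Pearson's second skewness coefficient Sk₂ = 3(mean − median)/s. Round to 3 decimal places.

Sk₂ = 3(165.53 − 166.1) / 9.7 = 3 × -0.5700 / 9.7
    = -1.7100 / 9.7 ≈ -0.176

-0.176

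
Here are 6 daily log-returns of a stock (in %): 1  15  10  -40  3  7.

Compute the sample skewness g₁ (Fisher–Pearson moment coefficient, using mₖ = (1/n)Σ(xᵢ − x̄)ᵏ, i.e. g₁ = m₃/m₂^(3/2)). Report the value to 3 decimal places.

-1.536

x̄ = (1 + 15 + 10 - 40 + 3 + 7) / 6 = -0.6667
deviations (xᵢ − x̄): 1.6667, 15.6667, 10.6667, -39.3333, 3.6667, 7.6667
Σ(xᵢ − x̄)² = 1981.3333 ⇒ m₂ = 1981.3333/6 = 330.22222
Σ(xᵢ − x̄)³ = -55289.5556 ⇒ m₃ = -55289.5556/6 = -9214.92593
m₂^(3/2) = 330.22222^(1.5) = 6000.80402
g₁ = m₃ / m₂^(3/2) = -9214.92593 / 6000.80402 ≈ -1.536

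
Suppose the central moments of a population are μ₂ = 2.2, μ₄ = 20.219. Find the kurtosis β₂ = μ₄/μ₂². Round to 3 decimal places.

μ₂² = 2.2² = 4.84000
μ₄/μ₂² = 20.219 / 4.84000 = 4.17748
β₂ ≈ 4.177

4.177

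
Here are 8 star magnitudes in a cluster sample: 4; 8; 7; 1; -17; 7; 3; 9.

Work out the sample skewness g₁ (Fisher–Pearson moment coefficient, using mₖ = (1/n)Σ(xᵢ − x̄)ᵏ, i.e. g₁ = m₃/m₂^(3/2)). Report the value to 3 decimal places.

-1.826

x̄ = (4 + 8 + 7 + 1 - 17 + 7 + 3 + 9) / 8 = 2.7500
deviations (xᵢ − x̄): 1.2500, 5.2500, 4.2500, -1.7500, -19.7500, 4.2500, 0.2500, 6.2500
Σ(xᵢ − x̄)² = 497.5000 ⇒ m₂ = 497.5000/8 = 62.18750
Σ(xᵢ − x̄)³ = -7164.7500 ⇒ m₃ = -7164.7500/8 = -895.59375
m₂^(3/2) = 62.18750^(1.5) = 490.40473
g₁ = m₃ / m₂^(3/2) = -895.59375 / 490.40473 ≈ -1.826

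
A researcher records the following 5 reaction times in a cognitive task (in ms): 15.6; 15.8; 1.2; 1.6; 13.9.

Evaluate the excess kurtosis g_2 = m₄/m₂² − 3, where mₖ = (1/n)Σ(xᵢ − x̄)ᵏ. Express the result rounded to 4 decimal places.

-1.8178

x̄ = 9.6200
Σ(xᵢ − x̄)² = 227.4880 ⇒ m₂ = 45.49760
Σ(xᵢ − x̄)⁴ = 12236.4428 ⇒ m₄ = 2447.28856
m₂² = 2070.03161
g_2 = m₄/m₂² − 3 = 1.18225 − 3 ≈ -1.8178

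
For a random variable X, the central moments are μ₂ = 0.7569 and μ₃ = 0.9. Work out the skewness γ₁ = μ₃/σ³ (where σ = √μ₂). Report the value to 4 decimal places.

1.3667

σ = √μ₂ = √0.7569 = 0.87000
σ³ = μ₂^(3/2) = 0.65850
γ₁ = μ₃/σ³ = 0.9 / 0.65850 ≈ 1.3667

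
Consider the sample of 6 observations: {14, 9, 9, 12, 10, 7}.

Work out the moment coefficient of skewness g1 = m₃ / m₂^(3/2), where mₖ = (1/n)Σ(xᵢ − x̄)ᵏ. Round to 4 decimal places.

0.3942

x̄ = (14 + 9 + 9 + 12 + 10 + 7) / 6 = 10.1667
deviations (xᵢ − x̄): 3.8333, -1.1667, -1.1667, 1.8333, -0.1667, -3.1667
Σ(xᵢ − x̄)² = 30.8333 ⇒ m₂ = 30.8333/6 = 5.13889
Σ(xᵢ − x̄)³ = 27.5556 ⇒ m₃ = 27.5556/6 = 4.59259
m₂^(3/2) = 5.13889^(1.5) = 11.64941
g1 = m₃ / m₂^(3/2) = 4.59259 / 11.64941 ≈ 0.3942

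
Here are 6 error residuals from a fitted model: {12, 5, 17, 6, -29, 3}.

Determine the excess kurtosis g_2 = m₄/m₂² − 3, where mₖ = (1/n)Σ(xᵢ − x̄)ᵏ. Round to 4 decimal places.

x̄ = 2.3333
Σ(xᵢ − x̄)² = 1311.3333 ⇒ m₂ = 218.55556
Σ(xᵢ − x̄)⁴ = 1019123.7778 ⇒ m₄ = 169853.96296
m₂² = 47766.53086
g_2 = m₄/m₂² − 3 = 3.55592 − 3 ≈ 0.5559

0.5559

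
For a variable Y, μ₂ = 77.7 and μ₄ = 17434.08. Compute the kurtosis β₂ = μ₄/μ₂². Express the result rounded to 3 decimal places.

μ₂² = 77.7² = 6037.29000
μ₄/μ₂² = 17434.08 / 6037.29000 = 2.88773
β₂ ≈ 2.888

2.888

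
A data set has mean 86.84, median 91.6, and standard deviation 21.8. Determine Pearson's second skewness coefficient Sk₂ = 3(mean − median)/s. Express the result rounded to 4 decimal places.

Sk₂ = 3(86.84 − 91.6) / 21.8 = 3 × -4.7600 / 21.8
    = -14.2800 / 21.8 ≈ -0.6550

-0.6550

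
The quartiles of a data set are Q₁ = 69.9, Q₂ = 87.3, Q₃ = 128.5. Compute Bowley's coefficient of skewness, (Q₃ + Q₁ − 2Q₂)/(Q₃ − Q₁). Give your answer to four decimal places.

0.4061

numerator: Q₃ + Q₁ − 2Q₂ = 128.5 + 69.9 − 2×87.3 = 23.8000
denominator: Q₃ − Q₁ = 128.5 − 69.9 = 58.6000
Bowley skewness = 23.8000 / 58.6000 ≈ 0.4061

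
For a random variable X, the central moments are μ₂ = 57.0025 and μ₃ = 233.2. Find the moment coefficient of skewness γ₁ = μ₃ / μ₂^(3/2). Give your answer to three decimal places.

σ = √μ₂ = √57.0025 = 7.55000
σ³ = μ₂^(3/2) = 430.36887
γ₁ = μ₃/σ³ = 233.2 / 430.36887 ≈ 0.542

0.542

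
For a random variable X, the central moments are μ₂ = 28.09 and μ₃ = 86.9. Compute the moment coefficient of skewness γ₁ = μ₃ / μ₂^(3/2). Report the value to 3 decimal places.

0.584

σ = √μ₂ = √28.09 = 5.30000
σ³ = μ₂^(3/2) = 148.87700
γ₁ = μ₃/σ³ = 86.9 / 148.87700 ≈ 0.584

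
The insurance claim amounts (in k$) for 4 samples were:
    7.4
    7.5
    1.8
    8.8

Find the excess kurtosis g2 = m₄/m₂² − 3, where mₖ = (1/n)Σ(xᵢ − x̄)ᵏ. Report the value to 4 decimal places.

x̄ = 6.3750
Σ(xᵢ − x̄)² = 29.1275 ⇒ m₂ = 7.28188
Σ(xᵢ − x̄)⁴ = 475.3784 ⇒ m₄ = 118.84461
m₂² = 53.02570
g2 = m₄/m₂² − 3 = 2.24126 − 3 ≈ -0.7587

-0.7587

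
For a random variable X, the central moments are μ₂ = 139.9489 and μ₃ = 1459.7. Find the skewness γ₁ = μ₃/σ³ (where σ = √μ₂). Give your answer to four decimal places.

σ = √μ₂ = √139.9489 = 11.83000
σ³ = μ₂^(3/2) = 1655.59549
γ₁ = μ₃/σ³ = 1459.7 / 1655.59549 ≈ 0.8817

0.8817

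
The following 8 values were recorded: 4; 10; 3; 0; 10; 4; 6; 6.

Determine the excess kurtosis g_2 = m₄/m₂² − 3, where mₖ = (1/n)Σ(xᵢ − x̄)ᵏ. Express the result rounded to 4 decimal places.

-0.8649

x̄ = 5.3750
Σ(xᵢ − x̄)² = 81.8750 ⇒ m₂ = 10.23438
Σ(xᵢ − x̄)⁴ = 1789.0566 ⇒ m₄ = 223.63208
m₂² = 104.74243
g_2 = m₄/m₂² − 3 = 2.13507 − 3 ≈ -0.8649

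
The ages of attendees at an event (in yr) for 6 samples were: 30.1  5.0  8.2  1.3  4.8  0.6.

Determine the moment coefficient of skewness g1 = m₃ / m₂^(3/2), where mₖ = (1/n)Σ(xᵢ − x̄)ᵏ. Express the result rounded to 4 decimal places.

x̄ = (30.1 + 5.0 + 8.2 + 1.3 + 4.8 + 0.6) / 6 = 8.3333
deviations (xᵢ − x̄): 21.7667, -3.3333, -0.1333, -7.0333, -3.5333, -7.7333
Σ(xᵢ − x̄)² = 606.6733 ⇒ m₂ = 606.6733/6 = 101.11222
Σ(xᵢ − x̄)³ = 9421.2184 ⇒ m₃ = 9421.2184/6 = 1570.20307
m₂^(3/2) = 101.11222^(1.5) = 1016.72964
g1 = m₃ / m₂^(3/2) = 1570.20307 / 1016.72964 ≈ 1.5444

1.5444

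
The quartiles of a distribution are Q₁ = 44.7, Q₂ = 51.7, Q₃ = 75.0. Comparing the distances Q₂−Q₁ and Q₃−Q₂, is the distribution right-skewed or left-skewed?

Q₂ − Q₁ = 7.0;  Q₃ − Q₂ = 23.3
Q₃ − Q₂ > Q₂ − Q₁ ⇒ the upper half is more spread out ⇒ right-skewed.

right-skewed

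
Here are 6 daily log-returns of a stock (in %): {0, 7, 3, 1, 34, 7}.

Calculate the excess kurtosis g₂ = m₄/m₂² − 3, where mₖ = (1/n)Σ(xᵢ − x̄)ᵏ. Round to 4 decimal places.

x̄ = 8.6667
Σ(xᵢ − x̄)² = 813.3333 ⇒ m₂ = 135.55556
Σ(xᵢ − x̄)⁴ = 422021.7778 ⇒ m₄ = 70336.96296
m₂² = 18375.30864
g₂ = m₄/m₂² − 3 = 3.82780 − 3 ≈ 0.8278

0.8278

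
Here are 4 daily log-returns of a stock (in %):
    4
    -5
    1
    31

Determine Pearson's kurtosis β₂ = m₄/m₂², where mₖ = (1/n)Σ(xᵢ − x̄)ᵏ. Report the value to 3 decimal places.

x̄ = 7.7500
Σ(xᵢ − x̄)² = 762.7500 ⇒ m₂ = 190.68750
Σ(xᵢ − x̄)⁴ = 320908.0781 ⇒ m₄ = 80227.01953
m₂² = 36361.72266
β₂ = m₄/m₂² = 80227.01953 / 36361.72266 ≈ 2.206

2.206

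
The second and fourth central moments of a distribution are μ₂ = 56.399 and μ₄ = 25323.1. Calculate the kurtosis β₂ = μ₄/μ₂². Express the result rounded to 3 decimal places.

7.961

μ₂² = 56.399² = 3180.84720
μ₄/μ₂² = 25323.1 / 3180.84720 = 7.96112
β₂ ≈ 7.961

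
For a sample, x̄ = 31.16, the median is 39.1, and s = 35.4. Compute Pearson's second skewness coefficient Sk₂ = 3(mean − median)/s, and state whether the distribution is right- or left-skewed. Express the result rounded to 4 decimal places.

-0.6729, left-skewed

Sk₂ = 3(31.16 − 39.1) / 35.4 = 3 × -7.9400 / 35.4
    = -23.8200 / 35.4 ≈ -0.6729
Sk₂ < 0 ⇒ mean < median ⇒ left-skewed (negative skew).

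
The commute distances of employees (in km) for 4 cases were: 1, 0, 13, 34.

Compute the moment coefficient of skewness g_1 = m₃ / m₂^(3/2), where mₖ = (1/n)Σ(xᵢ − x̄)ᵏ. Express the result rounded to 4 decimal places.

0.7391

x̄ = (1 + 0 + 13 + 34) / 4 = 12.0000
deviations (xᵢ − x̄): -11.0000, -12.0000, 1.0000, 22.0000
Σ(xᵢ − x̄)² = 750.0000 ⇒ m₂ = 750.0000/4 = 187.50000
Σ(xᵢ − x̄)³ = 7590.0000 ⇒ m₃ = 7590.0000/4 = 1897.50000
m₂^(3/2) = 187.50000^(1.5) = 2567.44949
g_1 = m₃ / m₂^(3/2) = 1897.50000 / 2567.44949 ≈ 0.7391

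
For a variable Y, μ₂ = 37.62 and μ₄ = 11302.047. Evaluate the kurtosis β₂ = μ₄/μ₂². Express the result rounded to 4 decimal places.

7.9858

μ₂² = 37.62² = 1415.26440
μ₄/μ₂² = 11302.047 / 1415.26440 = 7.98582
β₂ ≈ 7.9858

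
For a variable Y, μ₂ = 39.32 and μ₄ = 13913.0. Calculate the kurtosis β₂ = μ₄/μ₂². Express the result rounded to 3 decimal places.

8.999

μ₂² = 39.32² = 1546.06240
μ₄/μ₂² = 13913.0 / 1546.06240 = 8.99899
β₂ ≈ 8.999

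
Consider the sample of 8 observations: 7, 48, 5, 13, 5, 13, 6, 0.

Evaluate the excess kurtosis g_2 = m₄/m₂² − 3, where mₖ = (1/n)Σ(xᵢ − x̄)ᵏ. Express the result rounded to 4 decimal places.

2.2607

x̄ = 12.1250
Σ(xᵢ − x̄)² = 1600.8750 ⇒ m₂ = 200.10938
Σ(xᵢ − x̄)⁴ = 1685275.5879 ⇒ m₄ = 210659.44849
m₂² = 40043.76196
g_2 = m₄/m₂² − 3 = 5.26073 − 3 ≈ 2.2607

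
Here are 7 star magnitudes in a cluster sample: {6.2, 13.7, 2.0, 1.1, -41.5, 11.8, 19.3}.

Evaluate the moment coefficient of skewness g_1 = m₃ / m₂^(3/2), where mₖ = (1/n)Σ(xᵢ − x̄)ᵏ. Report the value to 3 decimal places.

x̄ = (6.2 + 13.7 + 2.0 + 1.1 - 41.5 + 11.8 + 19.3) / 7 = 1.8000
deviations (xᵢ − x̄): 4.4000, 11.9000, 0.2000, -0.7000, -43.3000, 10.0000, 17.5000
Σ(xᵢ − x̄)² = 2442.6400 ⇒ m₂ = 2442.6400/7 = 348.94857
Σ(xᵢ − x̄)³ = -73053.3540 ⇒ m₃ = -73053.3540/7 = -10436.19343
m₂^(3/2) = 348.94857^(1.5) = 6518.41696
g_1 = m₃ / m₂^(3/2) = -10436.19343 / 6518.41696 ≈ -1.601

-1.601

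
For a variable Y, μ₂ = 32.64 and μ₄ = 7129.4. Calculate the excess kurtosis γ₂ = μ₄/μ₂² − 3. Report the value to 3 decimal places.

μ₂² = 32.64² = 1065.36960
μ₄/μ₂² = 7129.4 / 1065.36960 = 6.69195
γ₂ = 6.69195 − 3 ≈ 3.692

3.692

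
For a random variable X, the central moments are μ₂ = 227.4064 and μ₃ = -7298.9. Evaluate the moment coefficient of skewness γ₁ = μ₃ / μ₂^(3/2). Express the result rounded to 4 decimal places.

σ = √μ₂ = √227.4064 = 15.08000
σ³ = μ₂^(3/2) = 3429.28851
γ₁ = μ₃/σ³ = -7298.9 / 3429.28851 ≈ -2.1284

-2.1284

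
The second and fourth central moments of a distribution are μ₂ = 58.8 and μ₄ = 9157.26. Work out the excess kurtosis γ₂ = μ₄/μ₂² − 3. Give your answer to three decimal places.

-0.351

μ₂² = 58.8² = 3457.44000
μ₄/μ₂² = 9157.26 / 3457.44000 = 2.64857
γ₂ = 2.64857 − 3 ≈ -0.351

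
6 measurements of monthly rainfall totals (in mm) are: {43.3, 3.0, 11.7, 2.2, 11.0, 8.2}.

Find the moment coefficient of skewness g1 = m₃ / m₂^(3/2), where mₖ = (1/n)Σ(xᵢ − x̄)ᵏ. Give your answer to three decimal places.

1.520

x̄ = (43.3 + 3.0 + 11.7 + 2.2 + 11.0 + 8.2) / 6 = 13.2333
deviations (xᵢ − x̄): 30.0667, -10.2333, -1.5333, -11.0333, -2.2333, -5.0333
Σ(xᵢ − x̄)² = 1163.1333 ⇒ m₂ = 1163.1333/6 = 193.85556
Σ(xᵢ − x̄)³ = 24623.3564 ⇒ m₃ = 24623.3564/6 = 4103.89274
m₂^(3/2) = 193.85556^(1.5) = 2699.09007
g1 = m₃ / m₂^(3/2) = 4103.89274 / 2699.09007 ≈ 1.520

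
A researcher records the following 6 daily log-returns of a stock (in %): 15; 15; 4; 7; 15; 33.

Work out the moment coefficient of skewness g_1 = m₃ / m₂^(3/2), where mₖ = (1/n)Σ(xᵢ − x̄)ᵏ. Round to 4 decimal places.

0.9056

x̄ = (15 + 15 + 4 + 7 + 15 + 33) / 6 = 14.8333
deviations (xᵢ − x̄): 0.1667, 0.1667, -10.8333, -7.8333, 0.1667, 18.1667
Σ(xᵢ − x̄)² = 508.8333 ⇒ m₂ = 508.8333/6 = 84.80556
Σ(xᵢ − x̄)³ = 4243.4444 ⇒ m₃ = 4243.4444/6 = 707.24074
m₂^(3/2) = 84.80556^(1.5) = 780.97378
g_1 = m₃ / m₂^(3/2) = 707.24074 / 780.97378 ≈ 0.9056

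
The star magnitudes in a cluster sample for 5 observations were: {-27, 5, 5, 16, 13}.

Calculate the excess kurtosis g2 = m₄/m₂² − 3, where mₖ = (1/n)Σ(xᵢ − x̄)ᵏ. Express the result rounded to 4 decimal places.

x̄ = 2.4000
Σ(xᵢ − x̄)² = 1175.2000 ⇒ m₂ = 235.04000
Σ(xᵢ − x̄)⁴ = 794044.5760 ⇒ m₄ = 158808.91520
m₂² = 55243.80160
g2 = m₄/m₂² − 3 = 2.87469 − 3 ≈ -0.1253

-0.1253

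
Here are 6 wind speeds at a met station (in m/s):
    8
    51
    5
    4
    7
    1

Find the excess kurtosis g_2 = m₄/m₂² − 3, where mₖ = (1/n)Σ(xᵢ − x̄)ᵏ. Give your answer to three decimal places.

x̄ = 12.6667
Σ(xᵢ − x̄)² = 1793.3333 ⇒ m₂ = 298.88889
Σ(xᵢ − x̄)⁴ = 2188395.1111 ⇒ m₄ = 364732.51852
m₂² = 89334.56790
g_2 = m₄/m₂² − 3 = 4.08277 − 3 ≈ 1.083

1.083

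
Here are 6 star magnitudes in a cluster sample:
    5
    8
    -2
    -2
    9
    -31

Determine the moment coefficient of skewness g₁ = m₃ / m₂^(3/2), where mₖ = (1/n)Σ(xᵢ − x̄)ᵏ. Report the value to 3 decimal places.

x̄ = (5 + 8 - 2 - 2 + 9 - 31) / 6 = -2.1667
deviations (xᵢ − x̄): 7.1667, 10.1667, 0.1667, 0.1667, 11.1667, -28.8333
Σ(xᵢ − x̄)² = 1110.8333 ⇒ m₂ = 1110.8333/6 = 185.13889
Σ(xᵢ − x̄)³ = -21159.5556 ⇒ m₃ = -21159.5556/6 = -3526.59259
m₂^(3/2) = 185.13889^(1.5) = 2519.10622
g₁ = m₃ / m₂^(3/2) = -3526.59259 / 2519.10622 ≈ -1.400

-1.400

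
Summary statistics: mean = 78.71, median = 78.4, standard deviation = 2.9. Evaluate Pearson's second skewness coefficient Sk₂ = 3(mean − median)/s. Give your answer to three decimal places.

0.321

Sk₂ = 3(78.71 − 78.4) / 2.9 = 3 × 0.3100 / 2.9
    = 0.9300 / 2.9 ≈ 0.321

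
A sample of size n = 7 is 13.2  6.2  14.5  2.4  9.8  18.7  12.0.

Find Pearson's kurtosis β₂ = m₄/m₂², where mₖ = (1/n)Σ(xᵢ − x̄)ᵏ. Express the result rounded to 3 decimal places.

2.189

x̄ = 10.9714
Σ(xᵢ − x̄)² = 175.8143 ⇒ m₂ = 25.11633
Σ(xᵢ − x̄)⁴ = 9666.5279 ⇒ m₄ = 1380.93255
m₂² = 630.82986
β₂ = m₄/m₂² = 1380.93255 / 630.82986 ≈ 2.189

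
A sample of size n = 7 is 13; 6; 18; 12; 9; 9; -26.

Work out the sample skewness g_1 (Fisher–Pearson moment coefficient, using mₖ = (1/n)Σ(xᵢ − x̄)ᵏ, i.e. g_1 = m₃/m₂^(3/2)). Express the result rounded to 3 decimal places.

x̄ = (13 + 6 + 18 + 12 + 9 + 9 - 26) / 7 = 5.8571
deviations (xᵢ − x̄): 7.1429, 0.1429, 12.1429, 6.1429, 3.1429, 3.1429, -31.8571
Σ(xᵢ − x̄)² = 1270.8571 ⇒ m₂ = 1270.8571/7 = 181.55102
Σ(xᵢ − x̄)³ = -29882.3265 ⇒ m₃ = -29882.3265/7 = -4268.90379
m₂^(3/2) = 181.55102^(1.5) = 2446.23424
g_1 = m₃ / m₂^(3/2) = -4268.90379 / 2446.23424 ≈ -1.745

-1.745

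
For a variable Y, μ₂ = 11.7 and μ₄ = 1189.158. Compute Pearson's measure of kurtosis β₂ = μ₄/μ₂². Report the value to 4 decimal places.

8.6870

μ₂² = 11.7² = 136.89000
μ₄/μ₂² = 1189.158 / 136.89000 = 8.68696
β₂ ≈ 8.6870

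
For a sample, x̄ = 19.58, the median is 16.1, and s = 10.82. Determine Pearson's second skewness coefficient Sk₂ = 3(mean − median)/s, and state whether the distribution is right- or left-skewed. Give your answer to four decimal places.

0.9649, right-skewed

Sk₂ = 3(19.58 − 16.1) / 10.82 = 3 × 3.4800 / 10.82
    = 10.4400 / 10.82 ≈ 0.9649
Sk₂ > 0 ⇒ mean > median ⇒ right-skewed (positive skew).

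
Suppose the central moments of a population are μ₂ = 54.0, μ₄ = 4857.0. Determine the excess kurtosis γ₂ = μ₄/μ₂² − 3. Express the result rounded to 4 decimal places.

μ₂² = 54.0² = 2916.00000
μ₄/μ₂² = 4857.0 / 2916.00000 = 1.66564
γ₂ = 1.66564 − 3 ≈ -1.3344

-1.3344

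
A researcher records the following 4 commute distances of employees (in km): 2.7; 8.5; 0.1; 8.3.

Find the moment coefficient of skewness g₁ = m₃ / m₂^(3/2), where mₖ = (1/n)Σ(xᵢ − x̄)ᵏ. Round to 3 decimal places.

-0.186

x̄ = (2.7 + 8.5 + 0.1 + 8.3) / 4 = 4.9000
deviations (xᵢ − x̄): -2.2000, 3.6000, -4.8000, 3.4000
Σ(xᵢ − x̄)² = 52.4000 ⇒ m₂ = 52.4000/4 = 13.10000
Σ(xᵢ − x̄)³ = -35.2800 ⇒ m₃ = -35.2800/4 = -8.82000
m₂^(3/2) = 13.10000^(1.5) = 47.41404
g₁ = m₃ / m₂^(3/2) = -8.82000 / 47.41404 ≈ -0.186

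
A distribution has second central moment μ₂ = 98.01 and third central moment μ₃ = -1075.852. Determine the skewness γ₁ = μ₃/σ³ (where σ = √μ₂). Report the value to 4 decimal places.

σ = √μ₂ = √98.01 = 9.90000
σ³ = μ₂^(3/2) = 970.29900
γ₁ = μ₃/σ³ = -1075.852 / 970.29900 ≈ -1.1088

-1.1088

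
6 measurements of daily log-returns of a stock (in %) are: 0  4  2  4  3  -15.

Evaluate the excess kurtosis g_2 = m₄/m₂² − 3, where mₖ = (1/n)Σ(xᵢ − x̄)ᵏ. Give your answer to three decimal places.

0.898

x̄ = -0.3333
Σ(xᵢ − x̄)² = 269.3333 ⇒ m₂ = 44.88889
Σ(xᵢ − x̄)⁴ = 47131.1111 ⇒ m₄ = 7855.18519
m₂² = 2015.01235
g_2 = m₄/m₂² − 3 = 3.89833 − 3 ≈ 0.898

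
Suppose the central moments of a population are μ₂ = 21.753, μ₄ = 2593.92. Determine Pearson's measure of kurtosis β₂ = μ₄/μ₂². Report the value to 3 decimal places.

5.482

μ₂² = 21.753² = 473.19301
μ₄/μ₂² = 2593.92 / 473.19301 = 5.48174
β₂ ≈ 5.482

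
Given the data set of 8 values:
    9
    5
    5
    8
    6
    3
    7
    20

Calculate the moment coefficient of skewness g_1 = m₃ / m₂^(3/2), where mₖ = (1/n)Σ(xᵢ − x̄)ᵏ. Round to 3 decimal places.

x̄ = (9 + 5 + 5 + 8 + 6 + 3 + 7 + 20) / 8 = 7.8750
deviations (xᵢ − x̄): 1.1250, -2.8750, -2.8750, 0.1250, -1.8750, -4.8750, -0.8750, 12.1250
Σ(xᵢ − x̄)² = 192.8750 ⇒ m₂ = 192.8750/8 = 24.10938
Σ(xᵢ − x̄)³ = 1613.3438 ⇒ m₃ = 1613.3438/8 = 201.66797
m₂^(3/2) = 24.10938^(1.5) = 118.38016
g_1 = m₃ / m₂^(3/2) = 201.66797 / 118.38016 ≈ 1.704

1.704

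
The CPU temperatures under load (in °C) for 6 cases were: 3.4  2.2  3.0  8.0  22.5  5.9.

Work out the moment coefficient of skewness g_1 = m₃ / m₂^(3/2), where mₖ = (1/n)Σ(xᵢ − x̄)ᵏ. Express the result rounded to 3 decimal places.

x̄ = (3.4 + 2.2 + 3.0 + 8.0 + 22.5 + 5.9) / 6 = 7.5000
deviations (xᵢ − x̄): -4.1000, -5.3000, -4.5000, 0.5000, 15.0000, -1.6000
Σ(xᵢ − x̄)² = 292.9600 ⇒ m₂ = 292.9600/6 = 48.82667
Σ(xᵢ − x̄)³ = 3062.1060 ⇒ m₃ = 3062.1060/6 = 510.35100
m₂^(3/2) = 48.82667^(1.5) = 341.18161
g_1 = m₃ / m₂^(3/2) = 510.35100 / 341.18161 ≈ 1.496

1.496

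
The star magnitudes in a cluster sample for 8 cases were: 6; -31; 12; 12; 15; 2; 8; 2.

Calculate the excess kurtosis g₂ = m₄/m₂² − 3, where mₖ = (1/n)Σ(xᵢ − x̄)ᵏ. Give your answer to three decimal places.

x̄ = 3.2500
Σ(xᵢ − x̄)² = 1497.5000 ⇒ m₂ = 187.18750
Σ(xᵢ − x̄)⁴ = 1407431.6563 ⇒ m₄ = 175928.95703
m₂² = 35039.16016
g₂ = m₄/m₂² − 3 = 5.02092 − 3 ≈ 2.021

2.021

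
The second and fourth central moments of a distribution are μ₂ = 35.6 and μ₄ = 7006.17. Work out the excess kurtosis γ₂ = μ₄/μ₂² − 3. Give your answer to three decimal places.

2.528

μ₂² = 35.6² = 1267.36000
μ₄/μ₂² = 7006.17 / 1267.36000 = 5.52816
γ₂ = 5.52816 − 3 ≈ 2.528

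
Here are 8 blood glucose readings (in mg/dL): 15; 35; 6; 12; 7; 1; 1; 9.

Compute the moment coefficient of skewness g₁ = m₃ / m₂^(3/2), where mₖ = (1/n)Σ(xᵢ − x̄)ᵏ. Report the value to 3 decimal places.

1.438

x̄ = (15 + 35 + 6 + 12 + 7 + 1 + 1 + 9) / 8 = 10.7500
deviations (xᵢ − x̄): 4.2500, 24.2500, -4.7500, 1.2500, -3.7500, -9.7500, -9.7500, -1.7500
Σ(xᵢ − x̄)² = 837.5000 ⇒ m₂ = 837.5000/8 = 104.68750
Σ(xᵢ − x̄)³ = 12320.2500 ⇒ m₃ = 12320.2500/8 = 1540.03125
m₂^(3/2) = 104.68750^(1.5) = 1071.13015
g₁ = m₃ / m₂^(3/2) = 1540.03125 / 1071.13015 ≈ 1.438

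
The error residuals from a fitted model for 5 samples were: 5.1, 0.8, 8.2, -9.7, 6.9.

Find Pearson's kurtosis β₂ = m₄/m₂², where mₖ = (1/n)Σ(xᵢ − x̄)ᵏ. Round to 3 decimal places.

x̄ = 2.2600
Σ(xᵢ − x̄)² = 210.0520 ⇒ m₂ = 42.01040
Σ(xᵢ − x̄)⁴ = 22238.9531 ⇒ m₄ = 4447.79061
m₂² = 1764.87371
β₂ = m₄/m₂² = 4447.79061 / 1764.87371 ≈ 2.520

2.520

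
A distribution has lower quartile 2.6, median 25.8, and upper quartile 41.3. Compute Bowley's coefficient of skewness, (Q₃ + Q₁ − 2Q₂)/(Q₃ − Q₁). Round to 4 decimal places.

numerator: Q₃ + Q₁ − 2Q₂ = 41.3 + 2.6 − 2×25.8 = -7.7000
denominator: Q₃ − Q₁ = 41.3 − 2.6 = 38.7000
Bowley skewness = -7.7000 / 38.7000 ≈ -0.1990

-0.1990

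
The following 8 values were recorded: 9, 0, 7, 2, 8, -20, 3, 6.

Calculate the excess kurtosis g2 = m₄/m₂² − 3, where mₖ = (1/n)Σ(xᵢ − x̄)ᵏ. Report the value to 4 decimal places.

x̄ = 1.8750
Σ(xᵢ − x̄)² = 614.8750 ⇒ m₂ = 76.85938
Σ(xᵢ − x̄)⁴ = 233955.1504 ⇒ m₄ = 29244.39380
m₂² = 5907.36353
g2 = m₄/m₂² − 3 = 4.95050 − 3 ≈ 1.9505

1.9505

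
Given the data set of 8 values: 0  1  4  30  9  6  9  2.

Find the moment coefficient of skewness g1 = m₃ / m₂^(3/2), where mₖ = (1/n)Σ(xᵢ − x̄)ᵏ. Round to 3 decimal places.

x̄ = (0 + 1 + 4 + 30 + 9 + 6 + 9 + 2) / 8 = 7.6250
deviations (xᵢ − x̄): -7.6250, -6.6250, -3.6250, 22.3750, 1.3750, -1.6250, 1.3750, -5.6250
Σ(xᵢ − x̄)² = 653.8750 ⇒ m₂ = 653.8750/8 = 81.73438
Σ(xᵢ − x̄)³ = 10243.0313 ⇒ m₃ = 10243.0313/8 = 1280.37891
m₂^(3/2) = 81.73438^(1.5) = 738.93650
g1 = m₃ / m₂^(3/2) = 1280.37891 / 738.93650 ≈ 1.733

1.733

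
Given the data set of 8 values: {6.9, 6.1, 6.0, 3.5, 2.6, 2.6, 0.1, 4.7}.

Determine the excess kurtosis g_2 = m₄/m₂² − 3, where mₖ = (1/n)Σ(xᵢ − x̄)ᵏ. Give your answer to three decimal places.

x̄ = 4.0625
Σ(xᵢ − x̄)² = 36.6588 ⇒ m₂ = 4.58234
Σ(xᵢ − x̄)⁴ = 352.1004 ⇒ m₄ = 44.01255
m₂² = 20.99787
g_2 = m₄/m₂² − 3 = 2.09605 − 3 ≈ -0.904

-0.904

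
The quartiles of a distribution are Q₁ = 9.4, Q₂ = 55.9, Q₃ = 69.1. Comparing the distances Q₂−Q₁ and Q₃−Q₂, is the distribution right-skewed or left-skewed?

left-skewed

Q₂ − Q₁ = 46.5;  Q₃ − Q₂ = 13.2
Q₂ − Q₁ > Q₃ − Q₂ ⇒ the lower half is more spread out ⇒ left-skewed.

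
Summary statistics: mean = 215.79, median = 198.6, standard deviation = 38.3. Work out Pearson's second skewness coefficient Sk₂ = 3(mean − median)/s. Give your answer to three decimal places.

Sk₂ = 3(215.79 − 198.6) / 38.3 = 3 × 17.1900 / 38.3
    = 51.5700 / 38.3 ≈ 1.346

1.346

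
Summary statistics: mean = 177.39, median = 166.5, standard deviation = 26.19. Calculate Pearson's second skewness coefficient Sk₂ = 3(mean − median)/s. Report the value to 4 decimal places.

1.2474

Sk₂ = 3(177.39 − 166.5) / 26.19 = 3 × 10.8900 / 26.19
    = 32.6700 / 26.19 ≈ 1.2474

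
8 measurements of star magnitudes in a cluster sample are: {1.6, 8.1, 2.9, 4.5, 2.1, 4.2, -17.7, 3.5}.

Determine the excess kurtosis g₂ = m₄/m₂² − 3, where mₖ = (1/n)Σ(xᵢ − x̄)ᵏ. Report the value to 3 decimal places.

2.476

x̄ = 1.1500
Σ(xᵢ − x̄)² = 433.8400 ⇒ m₂ = 54.23000
Σ(xᵢ − x̄)⁴ = 128840.4239 ⇒ m₄ = 16105.05299
m₂² = 2940.89290
g₂ = m₄/m₂² − 3 = 5.47625 − 3 ≈ 2.476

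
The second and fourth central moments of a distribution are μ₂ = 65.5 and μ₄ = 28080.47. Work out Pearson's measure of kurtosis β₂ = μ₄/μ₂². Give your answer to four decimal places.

6.5452

μ₂² = 65.5² = 4290.25000
μ₄/μ₂² = 28080.47 / 4290.25000 = 6.54518
β₂ ≈ 6.5452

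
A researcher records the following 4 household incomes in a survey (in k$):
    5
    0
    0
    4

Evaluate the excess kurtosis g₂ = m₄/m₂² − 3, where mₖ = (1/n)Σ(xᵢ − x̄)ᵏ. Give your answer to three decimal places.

-1.905

x̄ = 2.2500
Σ(xᵢ − x̄)² = 20.7500 ⇒ m₂ = 5.18750
Σ(xᵢ − x̄)⁴ = 117.8281 ⇒ m₄ = 29.45703
m₂² = 26.91016
g₂ = m₄/m₂² − 3 = 1.09464 − 3 ≈ -1.905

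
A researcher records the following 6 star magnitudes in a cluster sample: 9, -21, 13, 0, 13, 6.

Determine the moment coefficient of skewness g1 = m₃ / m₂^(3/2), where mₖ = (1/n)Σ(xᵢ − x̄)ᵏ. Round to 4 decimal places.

-1.2756

x̄ = (9 - 21 + 13 + 0 + 13 + 6) / 6 = 3.3333
deviations (xᵢ − x̄): 5.6667, -24.3333, 9.6667, -3.3333, 9.6667, 2.6667
Σ(xᵢ − x̄)² = 829.3333 ⇒ m₂ = 829.3333/6 = 138.22222
Σ(xᵢ − x̄)³ = -12437.5556 ⇒ m₃ = -12437.5556/6 = -2072.92593
m₂^(3/2) = 138.22222^(1.5) = 1625.05029
g1 = m₃ / m₂^(3/2) = -2072.92593 / 1625.05029 ≈ -1.2756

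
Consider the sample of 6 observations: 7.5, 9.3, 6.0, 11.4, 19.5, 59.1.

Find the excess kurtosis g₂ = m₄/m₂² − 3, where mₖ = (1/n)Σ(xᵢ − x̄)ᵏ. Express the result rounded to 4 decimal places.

0.8020

x̄ = 18.8000
Σ(xᵢ − x̄)² = 2061.1200 ⇒ m₂ = 343.52000
Σ(xᵢ − x̄)⁴ = 2691960.5700 ⇒ m₄ = 448660.09500
m₂² = 118005.99040
g₂ = m₄/m₂² − 3 = 3.80201 − 3 ≈ 0.8020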